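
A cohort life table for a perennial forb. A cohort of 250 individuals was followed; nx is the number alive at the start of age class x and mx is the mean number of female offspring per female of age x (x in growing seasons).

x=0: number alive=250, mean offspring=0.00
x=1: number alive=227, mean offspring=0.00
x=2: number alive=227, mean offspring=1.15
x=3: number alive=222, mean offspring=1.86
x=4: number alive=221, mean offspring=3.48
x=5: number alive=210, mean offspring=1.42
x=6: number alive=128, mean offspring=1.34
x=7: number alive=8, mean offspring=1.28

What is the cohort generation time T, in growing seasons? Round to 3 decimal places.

3.863

lx = nx/n0 = nx/250: 1, 0.908, 0.908, 0.888, 0.884, 0.84, 0.512, 0.032
lx·mx: 0, 0, 1.0442, 1.65168, 3.07632, 1.1928, 0.68608, 0.04096 → R0 = 7.69204
x·lx·mx: 0, 0, 2.0884, 4.95504, 12.30528, 5.964, 4.11648, 0.28672 → Σ = 29.71592
T = 29.71592 / 7.69204 = 3.863204… → 3.863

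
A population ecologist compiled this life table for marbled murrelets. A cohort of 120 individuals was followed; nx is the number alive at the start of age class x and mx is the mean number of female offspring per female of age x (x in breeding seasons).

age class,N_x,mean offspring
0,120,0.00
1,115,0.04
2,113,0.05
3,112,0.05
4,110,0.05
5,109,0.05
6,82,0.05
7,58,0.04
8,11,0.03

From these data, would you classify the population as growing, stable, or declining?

declining

lx = nx/n0 = nx/120: 1, 0.95833…, 0.94167…, 0.93333…, 0.91667…, 0.90833…, 0.68333…, 0.48333…, 0.09167…
R0 = Σ lx·mx = 0 + 0.038333… + 0.047083… + 0.046667… + 0.045833… + 0.045417… + 0.034167… + 0.019333… + 0.00275… = 0.279583…
R0 < 1, so the population is declining.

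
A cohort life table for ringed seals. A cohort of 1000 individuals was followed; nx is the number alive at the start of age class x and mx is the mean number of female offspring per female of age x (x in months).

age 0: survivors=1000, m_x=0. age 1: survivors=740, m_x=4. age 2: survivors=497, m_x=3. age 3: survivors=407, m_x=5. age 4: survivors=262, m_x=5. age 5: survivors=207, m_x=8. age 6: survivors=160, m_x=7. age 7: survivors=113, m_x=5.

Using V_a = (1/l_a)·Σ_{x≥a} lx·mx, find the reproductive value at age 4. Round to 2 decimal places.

17.75

lx = nx/n0 = nx/1000: 1, 0.74, 0.497, 0.407, 0.262, 0.207, 0.16, 0.113
lx·mx for x ≥ 4: 1.31, 1.656, 1.12, 0.565 → sum = 4.651
V_4 = 4.651 / l_4 = 4.651 / 0.262 = 17.751908… → 17.75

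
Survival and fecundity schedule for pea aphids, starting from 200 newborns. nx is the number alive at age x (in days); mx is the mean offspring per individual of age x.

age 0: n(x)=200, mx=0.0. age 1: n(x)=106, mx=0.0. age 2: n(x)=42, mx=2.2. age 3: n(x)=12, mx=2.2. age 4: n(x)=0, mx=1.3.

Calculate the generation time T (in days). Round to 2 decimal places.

2.22

lx = nx/n0 = nx/200: 1, 0.53, 0.21, 0.06, 0
lx·mx: 0, 0, 0.462, 0.132, 0 → R0 = 0.594
x·lx·mx: 0, 0, 0.924, 0.396, 0 → Σ = 1.32
T = 1.32 / 0.594 = 2.222222… → 2.22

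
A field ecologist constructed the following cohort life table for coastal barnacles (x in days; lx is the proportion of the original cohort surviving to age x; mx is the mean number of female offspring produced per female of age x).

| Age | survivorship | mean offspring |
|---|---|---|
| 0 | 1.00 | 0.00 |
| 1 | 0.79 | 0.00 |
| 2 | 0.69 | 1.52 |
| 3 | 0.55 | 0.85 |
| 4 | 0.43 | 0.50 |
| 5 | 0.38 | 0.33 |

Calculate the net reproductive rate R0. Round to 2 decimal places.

1.86

lx·mx by age: 0, 0, 1.0488, 0.4675, 0.215, 0.1254
R0 = Σ lx·mx = 1.8567 → 1.86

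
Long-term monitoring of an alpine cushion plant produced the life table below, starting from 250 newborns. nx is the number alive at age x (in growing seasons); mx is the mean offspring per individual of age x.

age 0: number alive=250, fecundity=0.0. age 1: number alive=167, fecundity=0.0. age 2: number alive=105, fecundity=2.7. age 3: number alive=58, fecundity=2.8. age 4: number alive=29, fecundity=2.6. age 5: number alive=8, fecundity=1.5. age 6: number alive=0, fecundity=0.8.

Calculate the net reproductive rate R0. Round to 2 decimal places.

2.13

lx = nx/n0 = nx/250: 1, 0.668, 0.42, 0.232, 0.116, 0.032, 0
lx·mx by age: 0, 0, 1.134, 0.6496, 0.3016, 0.048, 0
R0 = Σ lx·mx = 2.1332 → 2.13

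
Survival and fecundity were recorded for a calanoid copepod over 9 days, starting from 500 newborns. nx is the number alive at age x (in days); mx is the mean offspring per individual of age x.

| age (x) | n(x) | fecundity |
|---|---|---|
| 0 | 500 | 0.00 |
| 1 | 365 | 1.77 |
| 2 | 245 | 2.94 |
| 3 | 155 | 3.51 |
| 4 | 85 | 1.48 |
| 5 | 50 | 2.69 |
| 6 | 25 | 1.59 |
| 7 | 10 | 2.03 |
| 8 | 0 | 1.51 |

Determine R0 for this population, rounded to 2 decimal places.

lx = nx/n0 = nx/500: 1, 0.73, 0.49, 0.31, 0.17, 0.1, 0.05, 0.02, 0
lx·mx by age: 0, 1.2921, 1.4406, 1.0881, 0.2516, 0.269, 0.0795, 0.0406, 0
R0 = Σ lx·mx = 4.4615 → 4.46

4.46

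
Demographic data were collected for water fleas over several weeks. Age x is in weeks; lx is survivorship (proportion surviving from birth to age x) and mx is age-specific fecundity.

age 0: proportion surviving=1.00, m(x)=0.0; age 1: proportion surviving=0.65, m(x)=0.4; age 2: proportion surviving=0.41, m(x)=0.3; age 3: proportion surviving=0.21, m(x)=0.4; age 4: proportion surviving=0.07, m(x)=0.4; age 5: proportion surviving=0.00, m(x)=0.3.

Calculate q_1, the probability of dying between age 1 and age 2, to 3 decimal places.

q_1 = (l_1 − l_2) / l_1 = (0.65 − 0.41) / 0.65
     = 0.24 / 0.65 = 0.369231… → 0.369

0.369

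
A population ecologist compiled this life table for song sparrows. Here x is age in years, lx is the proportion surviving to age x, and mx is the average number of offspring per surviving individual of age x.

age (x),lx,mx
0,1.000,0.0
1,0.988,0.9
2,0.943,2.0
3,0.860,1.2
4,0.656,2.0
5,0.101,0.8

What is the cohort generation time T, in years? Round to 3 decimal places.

2.579

lx·mx: 0, 0.8892, 1.886, 1.032, 1.312, 0.0808 → R0 = 5.2
x·lx·mx: 0, 0.8892, 3.772, 3.096, 5.248, 0.404 → Σ = 13.4092
T = 13.4092 / 5.2 = 2.578692… → 2.579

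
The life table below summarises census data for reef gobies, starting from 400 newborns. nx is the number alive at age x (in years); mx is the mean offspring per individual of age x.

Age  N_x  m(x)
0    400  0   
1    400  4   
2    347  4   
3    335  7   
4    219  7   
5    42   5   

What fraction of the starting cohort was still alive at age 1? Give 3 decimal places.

1.000

l_1 = n_1/n_0 = 400/400 = 1 → 1.000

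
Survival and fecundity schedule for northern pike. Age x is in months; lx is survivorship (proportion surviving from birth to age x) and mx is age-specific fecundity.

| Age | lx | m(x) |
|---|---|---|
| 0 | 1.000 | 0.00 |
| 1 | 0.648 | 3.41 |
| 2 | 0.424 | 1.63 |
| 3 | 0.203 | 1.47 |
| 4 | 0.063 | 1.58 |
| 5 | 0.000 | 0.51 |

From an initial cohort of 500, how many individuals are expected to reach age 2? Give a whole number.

212

Expected survivors = N0 · l_2 = 500 × 0.424 = 212 → 212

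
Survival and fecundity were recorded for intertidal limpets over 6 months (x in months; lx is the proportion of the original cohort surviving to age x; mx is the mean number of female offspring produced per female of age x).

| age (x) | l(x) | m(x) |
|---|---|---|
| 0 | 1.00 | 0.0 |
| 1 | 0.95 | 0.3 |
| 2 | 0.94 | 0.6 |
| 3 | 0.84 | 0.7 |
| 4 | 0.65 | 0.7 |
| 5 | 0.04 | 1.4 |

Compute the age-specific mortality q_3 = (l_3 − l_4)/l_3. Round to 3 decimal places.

q_3 = (l_3 − l_4) / l_3 = (0.84 − 0.65) / 0.84
     = 0.19 / 0.84 = 0.22619… → 0.226

0.226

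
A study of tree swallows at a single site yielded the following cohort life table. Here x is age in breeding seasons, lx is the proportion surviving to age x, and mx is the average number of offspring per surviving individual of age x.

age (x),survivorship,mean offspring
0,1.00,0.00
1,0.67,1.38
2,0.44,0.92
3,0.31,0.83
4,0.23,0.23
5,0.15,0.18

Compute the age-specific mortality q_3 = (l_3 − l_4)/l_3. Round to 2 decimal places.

0.26

q_3 = (l_3 − l_4) / l_3 = (0.31 − 0.23) / 0.31
     = 0.08 / 0.31 = 0.258065… → 0.26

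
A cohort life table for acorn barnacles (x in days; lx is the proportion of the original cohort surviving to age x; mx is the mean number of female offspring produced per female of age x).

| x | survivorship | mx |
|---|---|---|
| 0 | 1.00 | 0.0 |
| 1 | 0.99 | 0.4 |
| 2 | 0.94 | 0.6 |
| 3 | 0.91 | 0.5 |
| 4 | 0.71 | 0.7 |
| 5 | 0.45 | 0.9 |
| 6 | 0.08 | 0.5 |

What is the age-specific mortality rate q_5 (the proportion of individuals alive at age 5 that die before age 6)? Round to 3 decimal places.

q_5 = (l_5 − l_6) / l_5 = (0.45 − 0.08) / 0.45
     = 0.37 / 0.45 = 0.822222… → 0.822

0.822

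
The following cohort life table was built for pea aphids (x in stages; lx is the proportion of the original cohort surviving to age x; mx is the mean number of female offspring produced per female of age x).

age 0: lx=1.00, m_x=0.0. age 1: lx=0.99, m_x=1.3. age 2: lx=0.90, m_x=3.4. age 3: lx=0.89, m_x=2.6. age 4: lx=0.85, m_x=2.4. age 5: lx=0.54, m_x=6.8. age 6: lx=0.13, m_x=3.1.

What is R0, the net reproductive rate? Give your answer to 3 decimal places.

lx·mx by age: 0, 1.287, 3.06, 2.314, 2.04, 3.672, 0.403
R0 = Σ lx·mx = 12.776 → 12.776

12.776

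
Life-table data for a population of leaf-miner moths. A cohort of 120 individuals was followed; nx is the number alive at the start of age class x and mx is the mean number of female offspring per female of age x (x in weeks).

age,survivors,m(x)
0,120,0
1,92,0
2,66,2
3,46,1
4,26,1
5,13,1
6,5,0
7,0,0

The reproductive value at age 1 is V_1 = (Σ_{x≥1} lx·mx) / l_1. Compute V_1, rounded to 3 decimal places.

lx = nx/n0 = nx/120: 1, 0.76667…, 0.55, 0.38333…, 0.21667…, 0.10833…, 0.04167…, 0
lx·mx for x ≥ 1: 0, 1.1, 0.383333…, 0.216667…, 0.108333…, 0, 0 → sum = 1.808333…
V_1 = 1.808333… / l_1 = 1.808333… / 0.766667… = 2.358696… → 2.359

2.359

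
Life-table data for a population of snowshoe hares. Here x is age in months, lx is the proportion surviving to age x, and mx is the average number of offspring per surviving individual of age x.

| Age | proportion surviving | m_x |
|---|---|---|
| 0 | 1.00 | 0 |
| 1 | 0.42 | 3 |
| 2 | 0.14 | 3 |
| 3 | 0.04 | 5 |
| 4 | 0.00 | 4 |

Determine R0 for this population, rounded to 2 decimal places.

1.88

lx·mx by age: 0, 1.26, 0.42, 0.2, 0
R0 = Σ lx·mx = 1.88 → 1.88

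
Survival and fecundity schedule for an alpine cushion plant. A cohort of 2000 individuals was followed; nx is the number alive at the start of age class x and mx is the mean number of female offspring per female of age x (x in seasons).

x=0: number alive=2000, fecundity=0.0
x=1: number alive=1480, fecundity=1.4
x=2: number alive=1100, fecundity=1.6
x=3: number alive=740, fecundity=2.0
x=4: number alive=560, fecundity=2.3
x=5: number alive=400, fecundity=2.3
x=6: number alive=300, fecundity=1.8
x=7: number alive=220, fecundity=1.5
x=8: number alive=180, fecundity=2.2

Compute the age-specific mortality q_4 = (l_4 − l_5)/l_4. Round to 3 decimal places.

0.286

lx = nx/n0 = nx/2000: 1, 0.74, 0.55, 0.37, 0.28, 0.2, 0.15, 0.11, 0.09
q_4 = (l_4 − l_5) / l_4 = (0.28 − 0.2) / 0.28
     = 0.08 / 0.28 = 0.285714… → 0.286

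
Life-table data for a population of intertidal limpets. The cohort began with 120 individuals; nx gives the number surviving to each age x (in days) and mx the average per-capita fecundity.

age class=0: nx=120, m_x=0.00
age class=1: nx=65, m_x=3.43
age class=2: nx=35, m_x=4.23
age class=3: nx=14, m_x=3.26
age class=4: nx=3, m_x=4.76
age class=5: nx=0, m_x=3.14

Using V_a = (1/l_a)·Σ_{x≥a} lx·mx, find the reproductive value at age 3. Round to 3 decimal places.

lx = nx/n0 = nx/120: 1, 0.54167…, 0.29167…, 0.11667…, 0.025, 0
lx·mx for x ≥ 3: 0.380333…, 0.119, 0 → sum = 0.499333…
V_3 = 0.499333… / l_3 = 0.499333… / 0.116667… = 4.28… → 4.280

4.280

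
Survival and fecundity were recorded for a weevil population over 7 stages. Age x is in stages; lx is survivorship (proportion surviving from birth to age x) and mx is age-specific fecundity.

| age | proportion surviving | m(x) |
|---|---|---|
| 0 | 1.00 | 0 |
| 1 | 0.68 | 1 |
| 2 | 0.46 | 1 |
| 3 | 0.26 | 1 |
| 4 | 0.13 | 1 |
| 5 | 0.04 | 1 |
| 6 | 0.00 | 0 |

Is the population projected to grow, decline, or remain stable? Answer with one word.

growing

R0 = Σ lx·mx = 0 + 0.68 + 0.46 + 0.26 + 0.13 + 0.04 + 0 = 1.57
R0 > 1, so the population is growing.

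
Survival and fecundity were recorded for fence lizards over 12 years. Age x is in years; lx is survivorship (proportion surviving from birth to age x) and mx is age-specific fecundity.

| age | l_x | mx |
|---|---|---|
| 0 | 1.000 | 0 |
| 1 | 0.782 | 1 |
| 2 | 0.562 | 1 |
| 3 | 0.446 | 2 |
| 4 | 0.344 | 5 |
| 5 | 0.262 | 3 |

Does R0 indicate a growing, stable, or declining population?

R0 = Σ lx·mx = 0 + 0.782 + 0.562 + 0.892 + 1.72 + 0.786 = 4.742
R0 > 1, so the population is growing.

growing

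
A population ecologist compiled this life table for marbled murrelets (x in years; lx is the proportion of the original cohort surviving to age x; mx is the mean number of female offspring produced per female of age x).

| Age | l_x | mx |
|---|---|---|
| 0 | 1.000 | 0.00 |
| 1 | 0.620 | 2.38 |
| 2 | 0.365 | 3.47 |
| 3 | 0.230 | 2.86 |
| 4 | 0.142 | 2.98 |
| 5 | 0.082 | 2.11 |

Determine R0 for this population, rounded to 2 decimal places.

lx·mx by age: 0, 1.4756, 1.26655, 0.6578, 0.42316, 0.17302
R0 = Σ lx·mx = 3.99613 → 4.00

4.00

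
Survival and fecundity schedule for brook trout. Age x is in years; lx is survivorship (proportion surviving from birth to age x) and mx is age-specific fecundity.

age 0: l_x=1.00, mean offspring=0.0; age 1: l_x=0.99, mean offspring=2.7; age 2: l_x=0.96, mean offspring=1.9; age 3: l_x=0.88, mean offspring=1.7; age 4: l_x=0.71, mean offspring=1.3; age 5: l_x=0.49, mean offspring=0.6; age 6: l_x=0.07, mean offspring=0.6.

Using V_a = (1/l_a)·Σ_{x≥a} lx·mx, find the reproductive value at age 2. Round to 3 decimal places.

4.770

lx·mx for x ≥ 2: 1.824, 1.496, 0.923, 0.294, 0.042 → sum = 4.579
V_2 = 4.579 / l_2 = 4.579 / 0.96 = 4.769792… → 4.770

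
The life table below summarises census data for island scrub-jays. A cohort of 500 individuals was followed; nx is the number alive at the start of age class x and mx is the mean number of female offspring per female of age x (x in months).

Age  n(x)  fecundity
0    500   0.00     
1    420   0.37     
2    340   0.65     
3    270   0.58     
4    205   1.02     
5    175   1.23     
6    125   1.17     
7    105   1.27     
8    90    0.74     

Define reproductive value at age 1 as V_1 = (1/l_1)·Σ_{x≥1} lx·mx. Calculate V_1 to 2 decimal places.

lx = nx/n0 = nx/500: 1, 0.84, 0.68, 0.54, 0.41, 0.35, 0.25, 0.21, 0.18
lx·mx for x ≥ 1: 0.3108, 0.442, 0.3132, 0.4182, 0.4305, 0.2925, 0.2667, 0.1332 → sum = 2.6071
V_1 = 2.6071 / l_1 = 2.6071 / 0.84 = 3.10369… → 3.10

3.10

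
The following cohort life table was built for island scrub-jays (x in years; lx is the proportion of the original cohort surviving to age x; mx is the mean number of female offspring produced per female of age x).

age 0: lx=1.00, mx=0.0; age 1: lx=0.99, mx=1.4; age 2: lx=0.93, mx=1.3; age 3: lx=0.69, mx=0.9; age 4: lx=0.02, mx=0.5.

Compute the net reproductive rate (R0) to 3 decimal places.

3.226

lx·mx by age: 0, 1.386, 1.209, 0.621, 0.01
R0 = Σ lx·mx = 3.226 → 3.226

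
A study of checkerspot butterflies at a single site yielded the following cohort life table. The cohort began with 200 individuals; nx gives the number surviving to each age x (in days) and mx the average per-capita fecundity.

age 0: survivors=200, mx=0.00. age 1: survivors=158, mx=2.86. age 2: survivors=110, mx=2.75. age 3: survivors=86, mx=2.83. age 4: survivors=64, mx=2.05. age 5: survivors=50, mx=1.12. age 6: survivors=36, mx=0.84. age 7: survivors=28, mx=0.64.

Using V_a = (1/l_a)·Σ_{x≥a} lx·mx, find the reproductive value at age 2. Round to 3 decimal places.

7.102

lx = nx/n0 = nx/200: 1, 0.79, 0.55, 0.43, 0.32, 0.25, 0.18, 0.14
lx·mx for x ≥ 2: 1.5125, 1.2169, 0.656, 0.28, 0.1512, 0.0896 → sum = 3.9062
V_2 = 3.9062 / l_2 = 3.9062 / 0.55 = 7.102182… → 7.102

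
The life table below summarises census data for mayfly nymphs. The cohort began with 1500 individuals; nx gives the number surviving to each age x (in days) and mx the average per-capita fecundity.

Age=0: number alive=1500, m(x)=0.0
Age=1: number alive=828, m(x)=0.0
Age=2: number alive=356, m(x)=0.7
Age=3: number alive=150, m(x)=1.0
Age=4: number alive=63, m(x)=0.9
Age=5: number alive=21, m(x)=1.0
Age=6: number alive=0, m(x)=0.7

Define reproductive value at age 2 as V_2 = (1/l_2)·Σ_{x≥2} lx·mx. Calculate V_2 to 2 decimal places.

lx = nx/n0 = nx/1500: 1, 0.552, 0.23733…, 0.1, 0.042, 0.014, 0
lx·mx for x ≥ 2: 0.166133…, 0.1, 0.0378, 0.014, 0 → sum = 0.317933…
V_2 = 0.317933… / l_2 = 0.317933… / 0.237333… = 1.339607… → 1.34

1.34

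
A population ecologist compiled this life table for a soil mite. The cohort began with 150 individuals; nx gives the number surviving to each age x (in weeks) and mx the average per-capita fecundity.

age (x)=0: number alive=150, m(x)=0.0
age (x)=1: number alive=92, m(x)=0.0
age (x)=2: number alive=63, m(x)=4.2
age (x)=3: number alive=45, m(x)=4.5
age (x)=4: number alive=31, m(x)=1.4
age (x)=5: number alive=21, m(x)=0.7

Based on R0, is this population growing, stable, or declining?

lx = nx/n0 = nx/150: 1, 0.61333…, 0.42, 0.3, 0.20667…, 0.14
R0 = Σ lx·mx = 0 + 0 + 1.764 + 1.35 + 0.289333… + 0.098 = 3.501333…
R0 > 1, so the population is growing.

growing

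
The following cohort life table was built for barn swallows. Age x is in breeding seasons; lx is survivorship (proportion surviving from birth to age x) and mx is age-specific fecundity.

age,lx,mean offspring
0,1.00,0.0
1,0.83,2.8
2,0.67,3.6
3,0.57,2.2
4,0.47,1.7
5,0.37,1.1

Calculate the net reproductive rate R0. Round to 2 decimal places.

lx·mx by age: 0, 2.324, 2.412, 1.254, 0.799, 0.407
R0 = Σ lx·mx = 7.196 → 7.20

7.20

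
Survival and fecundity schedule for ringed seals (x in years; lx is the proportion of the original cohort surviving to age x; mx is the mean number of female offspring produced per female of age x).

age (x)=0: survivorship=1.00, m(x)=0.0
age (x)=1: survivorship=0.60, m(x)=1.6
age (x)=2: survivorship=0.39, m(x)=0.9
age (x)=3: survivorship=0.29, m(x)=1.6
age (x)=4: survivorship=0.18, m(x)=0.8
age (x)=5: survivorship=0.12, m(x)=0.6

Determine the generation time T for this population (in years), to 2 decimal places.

lx·mx: 0, 0.96, 0.351, 0.464, 0.144, 0.072 → R0 = 1.991
x·lx·mx: 0, 0.96, 0.702, 1.392, 0.576, 0.36 → Σ = 3.99
T = 3.99 / 1.991 = 2.004018… → 2.00

2.00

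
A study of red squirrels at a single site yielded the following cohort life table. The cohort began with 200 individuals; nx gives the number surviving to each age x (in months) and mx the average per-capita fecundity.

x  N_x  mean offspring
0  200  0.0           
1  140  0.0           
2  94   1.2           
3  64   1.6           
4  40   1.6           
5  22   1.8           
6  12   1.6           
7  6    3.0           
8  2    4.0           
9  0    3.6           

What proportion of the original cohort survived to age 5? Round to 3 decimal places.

l_5 = n_5/n_0 = 22/200 = 0.11 → 0.110

0.110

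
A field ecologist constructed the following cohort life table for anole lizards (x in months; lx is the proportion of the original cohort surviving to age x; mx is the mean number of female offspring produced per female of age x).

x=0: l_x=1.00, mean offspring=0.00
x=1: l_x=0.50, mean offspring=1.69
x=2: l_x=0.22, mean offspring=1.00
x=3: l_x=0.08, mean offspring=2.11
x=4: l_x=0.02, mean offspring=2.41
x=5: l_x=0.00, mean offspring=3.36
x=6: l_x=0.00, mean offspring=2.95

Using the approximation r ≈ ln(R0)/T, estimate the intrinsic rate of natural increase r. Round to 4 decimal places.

R0 = Σ lx·mx = 0 + 0.845 + 0.22 + 0.1688 + 0.0482 + 0 + 0 = 1.282
Σ x·lx·mx = 1.9842; T = 1.9842/1.282 = 1.54774…
r ≈ ln(R0)/T = ln(1.282)/1.54774… = 0.160506… → 0.1605

0.1605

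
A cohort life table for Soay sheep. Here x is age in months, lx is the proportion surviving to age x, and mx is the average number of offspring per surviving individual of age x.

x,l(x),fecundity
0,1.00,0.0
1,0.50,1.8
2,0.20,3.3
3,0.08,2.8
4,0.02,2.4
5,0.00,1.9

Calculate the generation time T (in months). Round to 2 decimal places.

1.68

lx·mx: 0, 0.9, 0.66, 0.224, 0.048, 0 → R0 = 1.832
x·lx·mx: 0, 0.9, 1.32, 0.672, 0.192, 0 → Σ = 3.084
T = 3.084 / 1.832 = 1.683406… → 1.68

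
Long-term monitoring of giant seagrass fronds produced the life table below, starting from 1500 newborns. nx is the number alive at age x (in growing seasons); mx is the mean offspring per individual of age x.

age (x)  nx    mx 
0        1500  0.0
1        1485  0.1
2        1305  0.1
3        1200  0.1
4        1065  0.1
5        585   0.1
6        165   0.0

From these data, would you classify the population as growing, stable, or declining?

lx = nx/n0 = nx/1500: 1, 0.99, 0.87, 0.8, 0.71, 0.39, 0.11
R0 = Σ lx·mx = 0 + 0.099 + 0.087 + 0.08 + 0.071 + 0.039 + 0 = 0.376
R0 < 1, so the population is declining.

declining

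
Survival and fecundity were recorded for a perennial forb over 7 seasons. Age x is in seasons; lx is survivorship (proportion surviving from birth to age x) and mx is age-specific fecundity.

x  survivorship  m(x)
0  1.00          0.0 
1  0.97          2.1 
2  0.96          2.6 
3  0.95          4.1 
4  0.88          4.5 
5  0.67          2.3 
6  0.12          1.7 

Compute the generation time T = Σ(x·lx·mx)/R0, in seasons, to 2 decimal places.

lx·mx: 0, 2.037, 2.496, 3.895, 3.96, 1.541, 0.204 → R0 = 14.133
x·lx·mx: 0, 2.037, 4.992, 11.685, 15.84, 7.705, 1.224 → Σ = 43.483
T = 43.483 / 14.133 = 3.0767… → 3.08

3.08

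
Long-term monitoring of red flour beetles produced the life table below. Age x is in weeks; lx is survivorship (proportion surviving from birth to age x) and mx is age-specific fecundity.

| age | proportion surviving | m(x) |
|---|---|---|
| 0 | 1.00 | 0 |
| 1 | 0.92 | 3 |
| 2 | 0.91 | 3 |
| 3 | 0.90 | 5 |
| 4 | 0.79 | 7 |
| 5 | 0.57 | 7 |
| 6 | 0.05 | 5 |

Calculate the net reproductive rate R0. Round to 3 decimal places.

lx·mx by age: 0, 2.76, 2.73, 4.5, 5.53, 3.99, 0.25
R0 = Σ lx·mx = 19.76 → 19.760

19.760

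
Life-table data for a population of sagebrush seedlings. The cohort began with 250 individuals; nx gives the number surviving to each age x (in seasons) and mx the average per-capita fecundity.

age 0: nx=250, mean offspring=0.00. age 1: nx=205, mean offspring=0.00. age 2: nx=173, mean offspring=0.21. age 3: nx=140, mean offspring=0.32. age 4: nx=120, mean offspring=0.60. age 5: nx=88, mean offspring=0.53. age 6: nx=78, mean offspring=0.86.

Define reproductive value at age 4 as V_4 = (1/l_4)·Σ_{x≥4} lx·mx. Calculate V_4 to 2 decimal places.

lx = nx/n0 = nx/250: 1, 0.82, 0.692, 0.56, 0.48, 0.352, 0.312
lx·mx for x ≥ 4: 0.288, 0.18656, 0.26832 → sum = 0.74288
V_4 = 0.74288 / l_4 = 0.74288 / 0.48 = 1.547667… → 1.55

1.55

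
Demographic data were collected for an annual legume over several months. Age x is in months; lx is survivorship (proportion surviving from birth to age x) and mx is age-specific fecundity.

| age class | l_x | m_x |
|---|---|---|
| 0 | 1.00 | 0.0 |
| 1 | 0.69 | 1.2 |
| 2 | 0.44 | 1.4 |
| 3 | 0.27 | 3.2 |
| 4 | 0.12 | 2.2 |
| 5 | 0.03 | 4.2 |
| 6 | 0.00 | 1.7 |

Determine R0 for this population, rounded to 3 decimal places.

2.698

lx·mx by age: 0, 0.828, 0.616, 0.864, 0.264, 0.126, 0
R0 = Σ lx·mx = 2.698 → 2.698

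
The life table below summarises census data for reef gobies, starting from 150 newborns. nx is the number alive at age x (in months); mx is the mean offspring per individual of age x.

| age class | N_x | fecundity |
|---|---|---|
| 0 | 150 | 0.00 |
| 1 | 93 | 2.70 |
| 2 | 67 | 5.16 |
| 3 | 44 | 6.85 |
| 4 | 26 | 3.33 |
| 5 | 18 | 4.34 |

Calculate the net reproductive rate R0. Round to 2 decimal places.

lx = nx/n0 = nx/150: 1, 0.62, 0.44667…, 0.29333…, 0.17333…, 0.12
lx·mx by age: 0, 1.674, 2.3048…, 2.009333…, 0.5772…, 0.5208
R0 = Σ lx·mx = 7.086133… → 7.09

7.09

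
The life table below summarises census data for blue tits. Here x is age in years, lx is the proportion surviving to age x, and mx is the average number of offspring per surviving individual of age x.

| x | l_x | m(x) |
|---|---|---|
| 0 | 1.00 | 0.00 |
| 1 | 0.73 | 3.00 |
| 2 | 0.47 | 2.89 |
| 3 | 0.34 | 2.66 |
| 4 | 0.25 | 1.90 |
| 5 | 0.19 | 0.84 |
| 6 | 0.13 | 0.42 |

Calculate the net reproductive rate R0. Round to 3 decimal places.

lx·mx by age: 0, 2.19, 1.3583, 0.9044, 0.475, 0.1596, 0.0546
R0 = Σ lx·mx = 5.1419 → 5.142

5.142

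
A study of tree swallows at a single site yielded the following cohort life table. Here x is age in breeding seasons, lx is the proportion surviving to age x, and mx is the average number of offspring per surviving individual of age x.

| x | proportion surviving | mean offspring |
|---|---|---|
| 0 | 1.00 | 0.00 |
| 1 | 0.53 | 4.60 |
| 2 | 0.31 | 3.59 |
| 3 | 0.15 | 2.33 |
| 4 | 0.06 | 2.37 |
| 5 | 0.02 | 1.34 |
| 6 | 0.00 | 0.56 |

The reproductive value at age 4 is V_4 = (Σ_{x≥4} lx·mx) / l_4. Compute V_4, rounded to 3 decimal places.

lx·mx for x ≥ 4: 0.1422, 0.0268, 0 → sum = 0.169
V_4 = 0.169 / l_4 = 0.169 / 0.06 = 2.816667… → 2.817

2.817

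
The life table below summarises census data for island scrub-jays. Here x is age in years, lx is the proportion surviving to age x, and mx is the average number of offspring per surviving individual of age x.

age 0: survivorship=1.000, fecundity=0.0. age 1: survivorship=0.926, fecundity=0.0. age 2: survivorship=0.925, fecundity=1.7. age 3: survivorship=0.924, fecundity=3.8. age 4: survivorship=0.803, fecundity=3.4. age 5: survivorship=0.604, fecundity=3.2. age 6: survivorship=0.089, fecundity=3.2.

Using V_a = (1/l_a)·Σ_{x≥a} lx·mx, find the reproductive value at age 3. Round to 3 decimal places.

9.155

lx·mx for x ≥ 3: 3.5112, 2.7302, 1.9328, 0.2848 → sum = 8.459
V_3 = 8.459 / l_3 = 8.459 / 0.924 = 9.154762… → 9.155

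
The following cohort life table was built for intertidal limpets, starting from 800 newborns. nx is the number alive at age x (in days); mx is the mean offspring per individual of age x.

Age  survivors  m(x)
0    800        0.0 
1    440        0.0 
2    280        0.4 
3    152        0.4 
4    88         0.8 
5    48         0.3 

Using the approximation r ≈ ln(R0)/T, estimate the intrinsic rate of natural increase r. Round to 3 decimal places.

lx = nx/n0 = nx/800: 1, 0.55, 0.35, 0.19, 0.11, 0.06
R0 = Σ lx·mx = 0 + 0 + 0.14 + 0.076 + 0.088 + 0.018 = 0.322
Σ x·lx·mx = 0.95; T = 0.95/0.322 = 2.95031…
r ≈ ln(R0)/T = ln(0.322)/2.95031… = -0.3841… → -0.384

-0.384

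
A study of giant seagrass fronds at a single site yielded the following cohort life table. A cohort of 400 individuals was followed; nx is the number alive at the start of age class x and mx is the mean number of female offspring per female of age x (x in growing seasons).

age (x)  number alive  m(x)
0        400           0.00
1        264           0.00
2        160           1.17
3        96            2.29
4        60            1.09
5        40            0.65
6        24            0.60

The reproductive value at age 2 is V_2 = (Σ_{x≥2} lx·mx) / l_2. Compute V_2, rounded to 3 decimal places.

lx = nx/n0 = nx/400: 1, 0.66, 0.4, 0.24, 0.15, 0.1, 0.06
lx·mx for x ≥ 2: 0.468, 0.5496, 0.1635, 0.065, 0.036 → sum = 1.2821
V_2 = 1.2821 / l_2 = 1.2821 / 0.4 = 3.20525 → 3.205

3.205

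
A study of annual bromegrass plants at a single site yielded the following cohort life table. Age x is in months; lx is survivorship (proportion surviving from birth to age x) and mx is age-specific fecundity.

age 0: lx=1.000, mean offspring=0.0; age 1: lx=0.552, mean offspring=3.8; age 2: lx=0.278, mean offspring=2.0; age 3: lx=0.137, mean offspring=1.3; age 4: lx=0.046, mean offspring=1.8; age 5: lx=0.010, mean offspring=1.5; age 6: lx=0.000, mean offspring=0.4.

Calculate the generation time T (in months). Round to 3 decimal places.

lx·mx: 0, 2.0976, 0.556, 0.1781, 0.0828, 0.015, 0 → R0 = 2.9295
x·lx·mx: 0, 2.0976, 1.112, 0.5343, 0.3312, 0.075, 0 → Σ = 4.1501
T = 4.1501 / 2.9295 = 1.416658… → 1.417

1.417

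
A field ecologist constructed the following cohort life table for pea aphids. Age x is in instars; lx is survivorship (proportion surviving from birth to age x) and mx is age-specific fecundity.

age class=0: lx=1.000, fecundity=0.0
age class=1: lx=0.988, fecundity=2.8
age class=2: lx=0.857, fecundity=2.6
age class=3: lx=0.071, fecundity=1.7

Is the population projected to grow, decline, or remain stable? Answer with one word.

growing

R0 = Σ lx·mx = 0 + 2.7664 + 2.2282 + 0.1207 = 5.1153
R0 > 1, so the population is growing.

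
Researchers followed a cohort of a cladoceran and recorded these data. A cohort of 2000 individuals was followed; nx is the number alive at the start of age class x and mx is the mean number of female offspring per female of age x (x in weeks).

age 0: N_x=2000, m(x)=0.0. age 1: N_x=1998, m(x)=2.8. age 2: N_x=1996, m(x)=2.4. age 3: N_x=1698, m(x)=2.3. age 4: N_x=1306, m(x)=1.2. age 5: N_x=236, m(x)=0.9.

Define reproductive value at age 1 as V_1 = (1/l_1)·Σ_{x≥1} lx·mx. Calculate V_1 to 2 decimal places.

lx = nx/n0 = nx/2000: 1, 0.999, 0.998, 0.849, 0.653, 0.118
lx·mx for x ≥ 1: 2.7972, 2.3952, 1.9527, 0.7836, 0.1062 → sum = 8.0349
V_1 = 8.0349 / l_1 = 8.0349 / 0.999 = 8.042943… → 8.04

8.04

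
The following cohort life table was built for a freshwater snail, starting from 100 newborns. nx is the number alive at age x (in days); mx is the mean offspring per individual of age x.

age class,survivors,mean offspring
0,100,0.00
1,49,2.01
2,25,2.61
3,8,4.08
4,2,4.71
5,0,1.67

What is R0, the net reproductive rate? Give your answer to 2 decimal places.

lx = nx/n0 = nx/100: 1, 0.49, 0.25, 0.08, 0.02, 0
lx·mx by age: 0, 0.9849, 0.6525, 0.3264, 0.0942, 0
R0 = Σ lx·mx = 2.058 → 2.06

2.06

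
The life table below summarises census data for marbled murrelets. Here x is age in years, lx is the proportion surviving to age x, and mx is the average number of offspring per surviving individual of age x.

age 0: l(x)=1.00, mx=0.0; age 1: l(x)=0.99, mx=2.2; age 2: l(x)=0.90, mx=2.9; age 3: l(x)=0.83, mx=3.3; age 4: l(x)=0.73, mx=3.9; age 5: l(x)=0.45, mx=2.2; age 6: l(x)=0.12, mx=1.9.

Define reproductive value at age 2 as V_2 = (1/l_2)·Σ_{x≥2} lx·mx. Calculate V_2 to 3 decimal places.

lx·mx for x ≥ 2: 2.61, 2.739, 2.847, 0.99, 0.228 → sum = 9.414
V_2 = 9.414 / l_2 = 9.414 / 0.9 = 10.46 → 10.460

10.460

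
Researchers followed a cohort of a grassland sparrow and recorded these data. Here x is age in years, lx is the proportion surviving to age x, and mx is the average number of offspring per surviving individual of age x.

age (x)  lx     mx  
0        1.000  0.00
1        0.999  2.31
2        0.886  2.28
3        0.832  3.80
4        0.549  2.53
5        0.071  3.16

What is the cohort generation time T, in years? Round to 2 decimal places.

lx·mx: 0, 2.30769, 2.02008, 3.1616, 1.38897, 0.22436 → R0 = 9.1027
x·lx·mx: 0, 2.30769, 4.04016, 9.4848, 5.55588, 1.1218 → Σ = 22.51033
T = 22.51033 / 9.1027 = 2.472929… → 2.47

2.47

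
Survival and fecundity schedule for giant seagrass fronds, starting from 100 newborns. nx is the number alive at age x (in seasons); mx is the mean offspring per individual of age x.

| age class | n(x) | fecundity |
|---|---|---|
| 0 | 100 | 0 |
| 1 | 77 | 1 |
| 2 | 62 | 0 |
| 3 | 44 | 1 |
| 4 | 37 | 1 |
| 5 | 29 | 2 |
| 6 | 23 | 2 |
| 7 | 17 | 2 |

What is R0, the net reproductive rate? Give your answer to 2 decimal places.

2.96

lx = nx/n0 = nx/100: 1, 0.77, 0.62, 0.44, 0.37, 0.29, 0.23, 0.17
lx·mx by age: 0, 0.77, 0, 0.44, 0.37, 0.58, 0.46, 0.34
R0 = Σ lx·mx = 2.96 → 2.96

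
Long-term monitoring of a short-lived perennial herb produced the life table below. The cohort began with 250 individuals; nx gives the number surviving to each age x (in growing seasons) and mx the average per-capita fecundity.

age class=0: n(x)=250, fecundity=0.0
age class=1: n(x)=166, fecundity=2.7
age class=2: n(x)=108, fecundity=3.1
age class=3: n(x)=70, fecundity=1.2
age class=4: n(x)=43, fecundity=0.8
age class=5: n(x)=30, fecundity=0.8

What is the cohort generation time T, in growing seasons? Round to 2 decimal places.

1.76

lx = nx/n0 = nx/250: 1, 0.664, 0.432, 0.28, 0.172, 0.12
lx·mx: 0, 1.7928, 1.3392, 0.336, 0.1376, 0.096 → R0 = 3.7016
x·lx·mx: 0, 1.7928, 2.6784, 1.008, 0.5504, 0.48 → Σ = 6.5096
T = 6.5096 / 3.7016 = 1.758591… → 1.76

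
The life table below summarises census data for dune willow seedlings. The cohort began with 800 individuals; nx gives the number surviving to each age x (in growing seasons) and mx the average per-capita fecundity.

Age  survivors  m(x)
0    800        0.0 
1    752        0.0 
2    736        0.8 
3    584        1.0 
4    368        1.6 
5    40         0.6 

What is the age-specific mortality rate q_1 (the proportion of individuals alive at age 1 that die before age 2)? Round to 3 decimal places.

lx = nx/n0 = nx/800: 1, 0.94, 0.92, 0.73, 0.46, 0.05
q_1 = (l_1 − l_2) / l_1 = (0.94 − 0.92) / 0.94
     = 0.02 / 0.94 = 0.021277… → 0.021

0.021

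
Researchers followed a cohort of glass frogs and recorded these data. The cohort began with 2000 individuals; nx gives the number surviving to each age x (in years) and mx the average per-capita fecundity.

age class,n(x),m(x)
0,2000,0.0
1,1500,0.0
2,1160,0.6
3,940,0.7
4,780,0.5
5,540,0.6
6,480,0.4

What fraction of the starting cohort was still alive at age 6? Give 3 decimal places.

0.240

l_6 = n_6/n_0 = 480/2000 = 0.24 → 0.240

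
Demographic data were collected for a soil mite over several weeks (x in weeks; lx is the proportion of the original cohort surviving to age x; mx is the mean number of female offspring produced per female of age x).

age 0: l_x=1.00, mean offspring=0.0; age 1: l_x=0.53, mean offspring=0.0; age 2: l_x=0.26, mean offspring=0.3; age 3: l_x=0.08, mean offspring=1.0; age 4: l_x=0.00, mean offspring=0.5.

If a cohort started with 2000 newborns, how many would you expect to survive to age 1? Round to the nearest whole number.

Expected survivors = N0 · l_1 = 2000 × 0.53 = 1060 → 1060

1060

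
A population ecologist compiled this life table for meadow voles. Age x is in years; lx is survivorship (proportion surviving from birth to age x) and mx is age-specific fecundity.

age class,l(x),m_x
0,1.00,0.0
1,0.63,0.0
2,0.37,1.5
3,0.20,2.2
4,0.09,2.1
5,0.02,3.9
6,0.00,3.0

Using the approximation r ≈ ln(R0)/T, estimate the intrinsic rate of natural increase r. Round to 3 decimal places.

R0 = Σ lx·mx = 0 + 0 + 0.555 + 0.44 + 0.189 + 0.078 + 0 = 1.262
Σ x·lx·mx = 3.576; T = 3.576/1.262 = 2.8336…
r ≈ ln(R0)/T = ln(1.262)/2.8336… = 0.08212… → 0.082

0.082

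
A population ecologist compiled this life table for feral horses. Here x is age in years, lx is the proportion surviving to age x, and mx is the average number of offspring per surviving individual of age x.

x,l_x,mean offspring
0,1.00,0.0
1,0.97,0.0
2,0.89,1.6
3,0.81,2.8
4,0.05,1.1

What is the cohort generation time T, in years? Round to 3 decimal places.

2.635

lx·mx: 0, 0, 1.424, 2.268, 0.055 → R0 = 3.747
x·lx·mx: 0, 0, 2.848, 6.804, 0.22 → Σ = 9.872
T = 9.872 / 3.747 = 2.634641… → 2.635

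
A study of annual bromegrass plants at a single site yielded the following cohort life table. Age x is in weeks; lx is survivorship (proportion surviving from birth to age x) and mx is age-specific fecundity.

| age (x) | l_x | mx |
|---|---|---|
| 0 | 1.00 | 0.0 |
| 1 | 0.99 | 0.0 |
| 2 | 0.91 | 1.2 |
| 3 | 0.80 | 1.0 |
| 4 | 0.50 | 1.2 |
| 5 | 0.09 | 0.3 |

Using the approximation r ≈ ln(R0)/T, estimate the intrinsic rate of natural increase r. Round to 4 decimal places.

R0 = Σ lx·mx = 0 + 0 + 1.092 + 0.8 + 0.6 + 0.027 = 2.519
Σ x·lx·mx = 7.119; T = 7.119/2.519 = 2.82612…
r ≈ ln(R0)/T = ln(2.519)/2.82612… = 0.326901… → 0.3269

0.3269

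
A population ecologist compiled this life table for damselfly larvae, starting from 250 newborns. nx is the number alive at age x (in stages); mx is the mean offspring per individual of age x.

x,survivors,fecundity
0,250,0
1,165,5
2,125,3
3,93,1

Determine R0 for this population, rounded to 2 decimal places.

lx = nx/n0 = nx/250: 1, 0.66, 0.5, 0.372
lx·mx by age: 0, 3.3, 1.5, 0.372
R0 = Σ lx·mx = 5.172 → 5.17

5.17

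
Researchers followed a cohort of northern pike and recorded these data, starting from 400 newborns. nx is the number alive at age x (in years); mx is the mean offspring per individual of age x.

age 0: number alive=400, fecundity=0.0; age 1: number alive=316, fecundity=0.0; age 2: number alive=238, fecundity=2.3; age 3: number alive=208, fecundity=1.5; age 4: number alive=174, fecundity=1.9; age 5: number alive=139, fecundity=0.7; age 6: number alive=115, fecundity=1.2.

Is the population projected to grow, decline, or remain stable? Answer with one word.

growing

lx = nx/n0 = nx/400: 1, 0.79, 0.595, 0.52, 0.435, 0.3475, 0.2875
R0 = Σ lx·mx = 0 + 0 + 1.3685 + 0.78 + 0.8265 + 0.24325 + 0.345 = 3.56325
R0 > 1, so the population is growing.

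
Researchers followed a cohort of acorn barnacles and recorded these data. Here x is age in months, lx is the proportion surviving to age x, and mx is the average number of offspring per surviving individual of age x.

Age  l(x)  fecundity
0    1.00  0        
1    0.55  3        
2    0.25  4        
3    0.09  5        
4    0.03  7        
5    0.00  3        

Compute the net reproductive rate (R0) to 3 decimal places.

lx·mx by age: 0, 1.65, 1, 0.45, 0.21, 0
R0 = Σ lx·mx = 3.31 → 3.310

3.310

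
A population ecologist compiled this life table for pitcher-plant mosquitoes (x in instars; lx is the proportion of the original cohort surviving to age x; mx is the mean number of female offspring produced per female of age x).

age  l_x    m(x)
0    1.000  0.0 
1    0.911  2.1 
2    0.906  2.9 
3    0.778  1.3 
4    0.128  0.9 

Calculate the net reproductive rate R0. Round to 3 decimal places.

lx·mx by age: 0, 1.9131, 2.6274, 1.0114, 0.1152
R0 = Σ lx·mx = 5.6671 → 5.667

5.667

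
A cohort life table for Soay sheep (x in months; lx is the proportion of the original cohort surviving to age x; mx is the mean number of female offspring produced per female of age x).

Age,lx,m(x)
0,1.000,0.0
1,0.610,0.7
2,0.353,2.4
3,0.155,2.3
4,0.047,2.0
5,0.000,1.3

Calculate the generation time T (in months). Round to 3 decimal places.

lx·mx: 0, 0.427, 0.8472, 0.3565, 0.094, 0 → R0 = 1.7247
x·lx·mx: 0, 0.427, 1.6944, 1.0695, 0.376, 0 → Σ = 3.5669
T = 3.5669 / 1.7247 = 2.068128… → 2.068

2.068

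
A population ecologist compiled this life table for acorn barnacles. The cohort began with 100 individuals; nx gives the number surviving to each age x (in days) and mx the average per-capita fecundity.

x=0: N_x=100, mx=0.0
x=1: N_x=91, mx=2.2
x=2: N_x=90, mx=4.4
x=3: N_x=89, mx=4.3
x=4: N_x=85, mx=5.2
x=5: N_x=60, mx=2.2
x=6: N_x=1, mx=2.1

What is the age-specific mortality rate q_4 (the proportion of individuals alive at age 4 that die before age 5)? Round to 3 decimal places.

0.294

lx = nx/n0 = nx/100: 1, 0.91, 0.9, 0.89, 0.85, 0.6, 0.01
q_4 = (l_4 − l_5) / l_4 = (0.85 − 0.6) / 0.85
     = 0.25 / 0.85 = 0.294118… → 0.294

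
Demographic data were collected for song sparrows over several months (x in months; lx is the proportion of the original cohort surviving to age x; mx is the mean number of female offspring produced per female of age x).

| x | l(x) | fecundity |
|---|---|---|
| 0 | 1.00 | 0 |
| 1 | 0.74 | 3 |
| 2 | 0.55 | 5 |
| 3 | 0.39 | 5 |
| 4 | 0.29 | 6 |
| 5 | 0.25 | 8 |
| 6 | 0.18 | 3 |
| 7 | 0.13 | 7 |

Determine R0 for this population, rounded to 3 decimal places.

12.110

lx·mx by age: 0, 2.22, 2.75, 1.95, 1.74, 2, 0.54, 0.91
R0 = Σ lx·mx = 12.11 → 12.110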